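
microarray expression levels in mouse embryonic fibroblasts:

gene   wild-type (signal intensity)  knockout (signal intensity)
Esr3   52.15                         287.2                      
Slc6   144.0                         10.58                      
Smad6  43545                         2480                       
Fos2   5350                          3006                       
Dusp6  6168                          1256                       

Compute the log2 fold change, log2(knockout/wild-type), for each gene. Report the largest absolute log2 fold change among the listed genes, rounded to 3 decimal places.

log2(287.2/52.15) = 2.461  (Esr3)
log2(10.58/144.0) = -3.767  (Slc6)
log2(2480/43545) = -4.134  (Smad6)
log2(3006/5350) = -0.832  (Fos2)
log2(1256/6168) = -2.296  (Dusp6)
The largest magnitude belongs to Smad6.

4.134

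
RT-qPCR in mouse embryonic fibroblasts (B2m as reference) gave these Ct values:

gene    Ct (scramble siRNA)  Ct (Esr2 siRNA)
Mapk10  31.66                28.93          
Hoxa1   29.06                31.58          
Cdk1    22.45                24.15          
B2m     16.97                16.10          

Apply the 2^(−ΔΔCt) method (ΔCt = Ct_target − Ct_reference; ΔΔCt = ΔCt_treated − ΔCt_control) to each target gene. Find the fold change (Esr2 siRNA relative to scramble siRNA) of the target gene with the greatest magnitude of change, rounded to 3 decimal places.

Mapk10: ΔΔCt = (28.93−16.10) − (31.66−16.97) = 12.83 − 14.69 = -1.86; fold change = 2^1.86 = 3.630
Hoxa1: ΔΔCt = (31.58−16.10) − (29.06−16.97) = 15.48 − 12.09 = 3.39; fold change = 2^-3.39 = 0.095
Cdk1: ΔΔCt = (24.15−16.10) − (22.45−16.97) = 8.05 − 5.48 = 2.57; fold change = 2^-2.57 = 0.168
Hoxa1 has the largest |ΔΔCt| = 3.39.

0.095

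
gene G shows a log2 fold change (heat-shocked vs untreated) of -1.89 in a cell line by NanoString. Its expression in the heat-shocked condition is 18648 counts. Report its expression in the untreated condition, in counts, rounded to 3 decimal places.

69116.057

Fold change = 2^(-1.89) = 0.2698
untreated expression = 18648 / 0.2698 = 69116.057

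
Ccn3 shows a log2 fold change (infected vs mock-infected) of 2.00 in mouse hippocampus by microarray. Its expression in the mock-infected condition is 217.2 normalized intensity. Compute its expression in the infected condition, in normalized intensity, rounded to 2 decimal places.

868.80

Fold change = 2^(2.00) = 4.0000
infected expression = 217.2 × 4.0000 = 868.80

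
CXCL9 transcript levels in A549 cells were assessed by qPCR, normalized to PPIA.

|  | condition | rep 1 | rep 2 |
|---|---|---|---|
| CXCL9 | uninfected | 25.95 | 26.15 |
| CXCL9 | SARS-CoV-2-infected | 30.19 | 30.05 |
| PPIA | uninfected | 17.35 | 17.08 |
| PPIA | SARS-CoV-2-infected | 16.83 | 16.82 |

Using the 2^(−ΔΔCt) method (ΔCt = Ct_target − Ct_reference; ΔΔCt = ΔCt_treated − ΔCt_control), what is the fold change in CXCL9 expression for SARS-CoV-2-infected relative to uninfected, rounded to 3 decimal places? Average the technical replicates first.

0.045

Mean Ct: CXCL9 uninfected 26.050; CXCL9 SARS-CoV-2-infected 30.120; PPIA uninfected 17.215; PPIA SARS-CoV-2-infected 16.825
ΔCt(uninfected) = 26.050 − 17.215 = 8.835
ΔCt(SARS-CoV-2-infected) = 30.120 − 16.825 = 13.295
ΔΔCt = 13.295 − 8.835 = 4.460
Fold change = 2^(−4.460) = 0.0454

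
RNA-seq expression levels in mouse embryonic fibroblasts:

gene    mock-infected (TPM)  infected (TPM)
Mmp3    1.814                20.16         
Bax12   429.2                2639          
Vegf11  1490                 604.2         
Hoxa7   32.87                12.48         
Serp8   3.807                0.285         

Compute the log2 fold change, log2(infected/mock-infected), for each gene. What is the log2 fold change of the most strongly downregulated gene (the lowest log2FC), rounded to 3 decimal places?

log2(20.16/1.814) = 3.474  (Mmp3)
log2(2639/429.2) = 2.620  (Bax12)
log2(604.2/1490) = -1.302  (Vegf11)
log2(12.48/32.87) = -1.397  (Hoxa7)
log2(0.285/3.807) = -3.740  (Serp8)
Serp8 is most strongly downregulated.

-3.740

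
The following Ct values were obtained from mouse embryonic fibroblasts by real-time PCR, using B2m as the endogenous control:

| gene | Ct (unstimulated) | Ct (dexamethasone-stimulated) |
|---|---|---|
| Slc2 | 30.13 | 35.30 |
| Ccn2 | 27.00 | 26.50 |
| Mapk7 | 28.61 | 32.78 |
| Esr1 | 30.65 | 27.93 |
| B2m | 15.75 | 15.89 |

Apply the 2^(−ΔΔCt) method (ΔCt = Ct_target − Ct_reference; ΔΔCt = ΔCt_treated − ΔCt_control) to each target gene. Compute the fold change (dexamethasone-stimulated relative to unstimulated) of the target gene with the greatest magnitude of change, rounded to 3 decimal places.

0.031

Slc2: ΔΔCt = (35.30−15.89) − (30.13−15.75) = 19.41 − 14.38 = 5.03; fold change = 2^-5.03 = 0.031
Ccn2: ΔΔCt = (26.50−15.89) − (27.00−15.75) = 10.61 − 11.25 = -0.64; fold change = 2^0.64 = 1.558
Mapk7: ΔΔCt = (32.78−15.89) − (28.61−15.75) = 16.89 − 12.86 = 4.03; fold change = 2^-4.03 = 0.061
Esr1: ΔΔCt = (27.93−15.89) − (30.65−15.75) = 12.04 − 14.90 = -2.86; fold change = 2^2.86 = 7.260
Slc2 has the largest |ΔΔCt| = 5.03.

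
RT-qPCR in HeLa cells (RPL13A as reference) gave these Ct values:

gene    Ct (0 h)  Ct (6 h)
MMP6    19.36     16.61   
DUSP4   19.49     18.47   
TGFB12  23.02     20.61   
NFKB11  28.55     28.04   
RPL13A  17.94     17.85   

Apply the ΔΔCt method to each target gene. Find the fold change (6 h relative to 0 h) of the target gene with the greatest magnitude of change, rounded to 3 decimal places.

6.320

MMP6: ΔΔCt = (16.61−17.85) − (19.36−17.94) = -1.24 − 1.42 = -2.66; fold change = 2^2.66 = 6.320
DUSP4: ΔΔCt = (18.47−17.85) − (19.49−17.94) = 0.62 − 1.55 = -0.93; fold change = 2^0.93 = 1.905
TGFB12: ΔΔCt = (20.61−17.85) − (23.02−17.94) = 2.76 − 5.08 = -2.32; fold change = 2^2.32 = 4.993
NFKB11: ΔΔCt = (28.04−17.85) − (28.55−17.94) = 10.19 − 10.61 = -0.42; fold change = 2^0.42 = 1.338
MMP6 has the largest |ΔΔCt| = 2.66.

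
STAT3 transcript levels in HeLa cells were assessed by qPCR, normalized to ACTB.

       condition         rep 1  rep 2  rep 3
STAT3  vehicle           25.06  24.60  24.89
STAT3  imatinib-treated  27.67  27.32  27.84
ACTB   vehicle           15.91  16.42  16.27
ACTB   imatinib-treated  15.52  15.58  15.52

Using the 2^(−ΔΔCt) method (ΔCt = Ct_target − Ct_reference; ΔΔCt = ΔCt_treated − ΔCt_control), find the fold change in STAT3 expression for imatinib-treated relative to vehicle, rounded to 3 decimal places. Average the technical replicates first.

0.093

Mean Ct: STAT3 vehicle 24.850; STAT3 imatinib-treated 27.610; ACTB vehicle 16.200; ACTB imatinib-treated 15.540
ΔCt(vehicle) = 24.850 − 16.200 = 8.650
ΔCt(imatinib-treated) = 27.610 − 15.540 = 12.070
ΔΔCt = 12.070 − 8.650 = 3.420
Fold change = 2^(−3.420) = 0.0934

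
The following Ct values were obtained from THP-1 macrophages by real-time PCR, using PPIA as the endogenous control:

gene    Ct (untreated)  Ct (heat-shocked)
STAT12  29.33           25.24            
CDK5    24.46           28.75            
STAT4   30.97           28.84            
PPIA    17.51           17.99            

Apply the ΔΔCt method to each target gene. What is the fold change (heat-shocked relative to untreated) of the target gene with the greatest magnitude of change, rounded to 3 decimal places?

STAT12: ΔΔCt = (25.24−17.99) − (29.33−17.51) = 7.25 − 11.82 = -4.57; fold change = 2^4.57 = 23.752
CDK5: ΔΔCt = (28.75−17.99) − (24.46−17.51) = 10.76 − 6.95 = 3.81; fold change = 2^-3.81 = 0.071
STAT4: ΔΔCt = (28.84−17.99) − (30.97−17.51) = 10.85 − 13.46 = -2.61; fold change = 2^2.61 = 6.105
STAT12 has the largest |ΔΔCt| = 4.57.

23.752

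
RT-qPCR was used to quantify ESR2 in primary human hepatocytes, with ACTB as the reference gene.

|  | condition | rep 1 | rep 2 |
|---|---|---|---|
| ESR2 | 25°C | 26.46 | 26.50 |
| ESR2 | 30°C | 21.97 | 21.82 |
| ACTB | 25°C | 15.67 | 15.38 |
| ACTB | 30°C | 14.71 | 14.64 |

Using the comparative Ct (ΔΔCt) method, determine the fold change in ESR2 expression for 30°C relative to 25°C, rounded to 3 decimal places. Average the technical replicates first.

Mean Ct: ESR2 25°C 26.480; ESR2 30°C 21.895; ACTB 25°C 15.525; ACTB 30°C 14.675
ΔCt(25°C) = 26.480 − 15.525 = 10.955
ΔCt(30°C) = 21.895 − 14.675 = 7.220
ΔΔCt = 7.220 − 10.955 = -3.735
Fold change = 2^(−(-3.735)) = 2^3.735 = 13.3152

13.315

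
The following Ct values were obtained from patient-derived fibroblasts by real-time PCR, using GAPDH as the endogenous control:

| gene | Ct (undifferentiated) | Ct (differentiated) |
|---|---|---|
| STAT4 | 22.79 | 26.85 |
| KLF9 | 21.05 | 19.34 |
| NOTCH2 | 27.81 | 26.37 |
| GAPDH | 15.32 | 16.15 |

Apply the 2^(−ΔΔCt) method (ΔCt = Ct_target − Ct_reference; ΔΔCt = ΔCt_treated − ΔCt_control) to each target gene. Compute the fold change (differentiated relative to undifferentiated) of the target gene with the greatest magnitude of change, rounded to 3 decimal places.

0.107

STAT4: ΔΔCt = (26.85−16.15) − (22.79−15.32) = 10.70 − 7.47 = 3.23; fold change = 2^-3.23 = 0.107
KLF9: ΔΔCt = (19.34−16.15) − (21.05−15.32) = 3.19 − 5.73 = -2.54; fold change = 2^2.54 = 5.816
NOTCH2: ΔΔCt = (26.37−16.15) − (27.81−15.32) = 10.22 − 12.49 = -2.27; fold change = 2^2.27 = 4.823
STAT4 has the largest |ΔΔCt| = 3.23.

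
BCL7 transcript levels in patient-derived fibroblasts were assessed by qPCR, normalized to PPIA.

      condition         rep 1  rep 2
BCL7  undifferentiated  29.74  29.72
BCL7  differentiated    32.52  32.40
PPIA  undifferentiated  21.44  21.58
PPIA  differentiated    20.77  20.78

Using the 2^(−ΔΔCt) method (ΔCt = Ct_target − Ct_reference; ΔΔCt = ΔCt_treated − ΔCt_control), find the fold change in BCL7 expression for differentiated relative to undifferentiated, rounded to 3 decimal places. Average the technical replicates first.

0.091

Mean Ct: BCL7 undifferentiated 29.730; BCL7 differentiated 32.460; PPIA undifferentiated 21.510; PPIA differentiated 20.775
ΔCt(undifferentiated) = 29.730 − 21.510 = 8.220
ΔCt(differentiated) = 32.460 − 20.775 = 11.685
ΔΔCt = 11.685 − 8.220 = 3.465
Fold change = 2^(−3.465) = 0.0906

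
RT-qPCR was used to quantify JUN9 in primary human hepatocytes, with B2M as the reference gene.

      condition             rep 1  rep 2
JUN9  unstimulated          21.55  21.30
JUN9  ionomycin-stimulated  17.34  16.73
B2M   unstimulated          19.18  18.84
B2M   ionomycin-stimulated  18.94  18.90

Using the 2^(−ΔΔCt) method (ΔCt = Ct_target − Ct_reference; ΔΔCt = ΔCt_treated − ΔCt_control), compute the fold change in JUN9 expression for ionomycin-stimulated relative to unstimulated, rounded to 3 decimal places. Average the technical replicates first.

Mean Ct: JUN9 unstimulated 21.425; JUN9 ionomycin-stimulated 17.035; B2M unstimulated 19.010; B2M ionomycin-stimulated 18.920
ΔCt(unstimulated) = 21.425 − 19.010 = 2.415
ΔCt(ionomycin-stimulated) = 17.035 − 18.920 = -1.885
ΔΔCt = -1.885 − 2.415 = -4.300
Fold change = 2^(−(-4.300)) = 2^4.300 = 19.6983

19.698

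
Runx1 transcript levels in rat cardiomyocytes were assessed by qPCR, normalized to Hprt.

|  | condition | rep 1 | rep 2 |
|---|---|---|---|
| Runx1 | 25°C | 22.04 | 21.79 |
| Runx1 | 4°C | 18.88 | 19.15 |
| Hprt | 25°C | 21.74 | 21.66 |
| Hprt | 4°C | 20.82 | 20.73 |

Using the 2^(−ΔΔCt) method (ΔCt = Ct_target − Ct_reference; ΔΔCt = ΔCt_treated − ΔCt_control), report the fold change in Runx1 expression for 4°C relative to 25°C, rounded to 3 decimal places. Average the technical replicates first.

Mean Ct: Runx1 25°C 21.915; Runx1 4°C 19.015; Hprt 25°C 21.700; Hprt 4°C 20.775
ΔCt(25°C) = 21.915 − 21.700 = 0.215
ΔCt(4°C) = 19.015 − 20.775 = -1.760
ΔΔCt = -1.760 − 0.215 = -1.975
Fold change = 2^(−(-1.975)) = 2^1.975 = 3.9313

3.931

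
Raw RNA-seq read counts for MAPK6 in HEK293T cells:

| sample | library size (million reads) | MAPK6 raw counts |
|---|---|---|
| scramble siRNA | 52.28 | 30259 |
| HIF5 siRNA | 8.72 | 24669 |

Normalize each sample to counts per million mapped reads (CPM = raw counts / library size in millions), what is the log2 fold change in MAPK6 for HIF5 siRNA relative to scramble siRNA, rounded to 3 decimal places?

2.289

CPM(scramble siRNA) = 30259 / 52.28 = 578.7873
CPM(HIF5 siRNA) = 24669 / 8.72 = 2829.0138
Fold change = 2829.0138 / 578.7873 = 4.88783
log2(4.88783) = 2.2892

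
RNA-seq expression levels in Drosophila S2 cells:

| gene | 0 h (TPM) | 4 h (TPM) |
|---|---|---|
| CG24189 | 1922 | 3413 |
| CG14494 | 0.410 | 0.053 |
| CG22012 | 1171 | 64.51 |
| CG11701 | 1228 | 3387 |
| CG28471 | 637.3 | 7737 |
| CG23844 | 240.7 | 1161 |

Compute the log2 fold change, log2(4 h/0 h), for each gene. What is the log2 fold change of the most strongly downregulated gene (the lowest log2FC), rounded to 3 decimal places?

log2(3413/1922) = 0.828  (CG24189)
log2(0.053/0.410) = -2.952  (CG14494)
log2(64.51/1171) = -4.182  (CG22012)
log2(3387/1228) = 1.464  (CG11701)
log2(7737/637.3) = 3.602  (CG28471)
log2(1161/240.7) = 2.270  (CG23844)
CG22012 is most strongly downregulated.

-4.182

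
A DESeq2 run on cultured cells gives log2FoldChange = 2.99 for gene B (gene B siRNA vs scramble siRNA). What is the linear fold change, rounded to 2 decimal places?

Fold change = 2^(2.99) = 7.945

7.94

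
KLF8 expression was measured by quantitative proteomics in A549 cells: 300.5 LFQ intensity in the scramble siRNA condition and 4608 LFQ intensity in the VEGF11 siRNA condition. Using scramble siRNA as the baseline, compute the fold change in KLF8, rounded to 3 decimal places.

15.334

Fold change = 4608 / 300.5 = 15.3344
KLF8 is upregulated.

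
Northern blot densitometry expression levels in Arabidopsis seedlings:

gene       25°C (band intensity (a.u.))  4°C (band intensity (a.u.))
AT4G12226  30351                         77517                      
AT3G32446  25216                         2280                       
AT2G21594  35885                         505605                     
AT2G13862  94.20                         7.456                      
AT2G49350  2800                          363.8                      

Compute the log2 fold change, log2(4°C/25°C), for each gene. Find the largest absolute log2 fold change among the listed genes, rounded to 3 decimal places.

3.817

log2(77517/30351) = 1.353  (AT4G12226)
log2(2280/25216) = -3.467  (AT3G32446)
log2(505605/35885) = 3.817  (AT2G21594)
log2(7.456/94.20) = -3.659  (AT2G13862)
log2(363.8/2800) = -2.944  (AT2G49350)
The largest magnitude belongs to AT2G21594.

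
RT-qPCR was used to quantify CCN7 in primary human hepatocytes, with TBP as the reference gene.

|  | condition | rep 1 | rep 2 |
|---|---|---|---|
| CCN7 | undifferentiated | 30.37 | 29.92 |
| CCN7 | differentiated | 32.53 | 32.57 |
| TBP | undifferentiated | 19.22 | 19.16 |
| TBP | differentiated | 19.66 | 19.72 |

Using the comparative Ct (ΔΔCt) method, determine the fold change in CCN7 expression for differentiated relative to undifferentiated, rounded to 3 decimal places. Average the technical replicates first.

0.267

Mean Ct: CCN7 undifferentiated 30.145; CCN7 differentiated 32.550; TBP undifferentiated 19.190; TBP differentiated 19.690
ΔCt(undifferentiated) = 30.145 − 19.190 = 10.955
ΔCt(differentiated) = 32.550 − 19.690 = 12.860
ΔΔCt = 12.860 − 10.955 = 1.905
Fold change = 2^(−1.905) = 0.2670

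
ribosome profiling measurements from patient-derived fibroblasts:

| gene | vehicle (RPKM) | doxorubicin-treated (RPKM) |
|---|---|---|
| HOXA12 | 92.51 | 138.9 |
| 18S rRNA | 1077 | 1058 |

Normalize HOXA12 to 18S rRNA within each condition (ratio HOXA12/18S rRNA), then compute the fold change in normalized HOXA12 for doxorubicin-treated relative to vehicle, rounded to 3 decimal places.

1.528

HOXA12/18S rRNA (vehicle) = 92.51 / 1077 = 0.085896
HOXA12/18S rRNA (doxorubicin-treated) = 138.9 / 1058 = 0.13129
Fold change = 0.13129 / 0.085896 = 1.5284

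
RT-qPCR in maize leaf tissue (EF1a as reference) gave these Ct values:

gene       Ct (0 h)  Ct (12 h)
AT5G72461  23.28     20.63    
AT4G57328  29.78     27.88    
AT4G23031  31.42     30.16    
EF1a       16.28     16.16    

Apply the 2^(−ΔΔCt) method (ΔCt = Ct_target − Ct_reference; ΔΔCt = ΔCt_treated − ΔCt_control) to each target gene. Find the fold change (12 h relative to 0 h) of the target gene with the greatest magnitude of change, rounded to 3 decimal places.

5.776

AT5G72461: ΔΔCt = (20.63−16.16) − (23.28−16.28) = 4.47 − 7.00 = -2.53; fold change = 2^2.53 = 5.776
AT4G57328: ΔΔCt = (27.88−16.16) − (29.78−16.28) = 11.72 − 13.50 = -1.78; fold change = 2^1.78 = 3.434
AT4G23031: ΔΔCt = (30.16−16.16) − (31.42−16.28) = 14.00 − 15.14 = -1.14; fold change = 2^1.14 = 2.204
AT5G72461 has the largest |ΔΔCt| = 2.53.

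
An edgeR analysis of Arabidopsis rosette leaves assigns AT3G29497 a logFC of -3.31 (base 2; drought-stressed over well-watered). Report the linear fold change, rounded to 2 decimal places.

0.10

Fold change = 2^(-3.31) = 0.101
That is, AT3G29497 drops to 10.1% of the well-watered level.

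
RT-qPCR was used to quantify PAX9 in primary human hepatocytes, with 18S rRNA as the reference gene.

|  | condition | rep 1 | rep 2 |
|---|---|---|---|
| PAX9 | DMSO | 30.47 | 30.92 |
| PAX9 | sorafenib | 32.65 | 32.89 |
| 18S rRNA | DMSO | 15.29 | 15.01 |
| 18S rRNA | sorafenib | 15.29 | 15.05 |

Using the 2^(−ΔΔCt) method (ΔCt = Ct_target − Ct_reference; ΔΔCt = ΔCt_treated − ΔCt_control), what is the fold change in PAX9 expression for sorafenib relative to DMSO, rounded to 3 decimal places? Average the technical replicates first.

0.241

Mean Ct: PAX9 DMSO 30.695; PAX9 sorafenib 32.770; 18S rRNA DMSO 15.150; 18S rRNA sorafenib 15.170
ΔCt(DMSO) = 30.695 − 15.150 = 15.545
ΔCt(sorafenib) = 32.770 − 15.170 = 17.600
ΔΔCt = 17.600 − 15.545 = 2.055
Fold change = 2^(−2.055) = 0.2406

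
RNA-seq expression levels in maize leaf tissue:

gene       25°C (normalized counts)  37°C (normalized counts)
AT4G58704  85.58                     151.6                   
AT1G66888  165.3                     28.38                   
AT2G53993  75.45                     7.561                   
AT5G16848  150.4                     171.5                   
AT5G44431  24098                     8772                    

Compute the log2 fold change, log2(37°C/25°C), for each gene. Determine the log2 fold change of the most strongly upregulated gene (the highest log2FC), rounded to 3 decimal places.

log2(151.6/85.58) = 0.825  (AT4G58704)
log2(28.38/165.3) = -2.542  (AT1G66888)
log2(7.561/75.45) = -3.319  (AT2G53993)
log2(171.5/150.4) = 0.189  (AT5G16848)
log2(8772/24098) = -1.458  (AT5G44431)
AT4G58704 is most strongly upregulated.

0.825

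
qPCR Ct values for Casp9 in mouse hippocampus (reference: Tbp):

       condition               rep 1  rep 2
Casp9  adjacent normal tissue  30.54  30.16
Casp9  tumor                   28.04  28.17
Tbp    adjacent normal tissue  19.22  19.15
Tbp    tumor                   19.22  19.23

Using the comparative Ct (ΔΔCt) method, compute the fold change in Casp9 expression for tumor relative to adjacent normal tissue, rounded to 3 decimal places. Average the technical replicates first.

Mean Ct: Casp9 adjacent normal tissue 30.350; Casp9 tumor 28.105; Tbp adjacent normal tissue 19.185; Tbp tumor 19.225
ΔCt(adjacent normal tissue) = 30.350 − 19.185 = 11.165
ΔCt(tumor) = 28.105 − 19.225 = 8.880
ΔΔCt = 8.880 − 11.165 = -2.285
Fold change = 2^(−(-2.285)) = 2^2.285 = 4.8736

4.874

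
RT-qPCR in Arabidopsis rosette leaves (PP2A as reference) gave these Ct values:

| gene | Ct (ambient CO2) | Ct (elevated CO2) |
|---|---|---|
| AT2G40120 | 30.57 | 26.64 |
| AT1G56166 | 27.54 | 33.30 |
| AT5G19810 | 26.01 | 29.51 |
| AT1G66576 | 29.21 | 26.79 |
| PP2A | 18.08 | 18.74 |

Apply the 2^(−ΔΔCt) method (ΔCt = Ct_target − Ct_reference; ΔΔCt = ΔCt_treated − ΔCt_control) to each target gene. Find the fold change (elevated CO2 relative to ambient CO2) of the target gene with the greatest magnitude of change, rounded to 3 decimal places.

AT2G40120: ΔΔCt = (26.64−18.74) − (30.57−18.08) = 7.90 − 12.49 = -4.59; fold change = 2^4.59 = 24.084
AT1G56166: ΔΔCt = (33.30−18.74) − (27.54−18.08) = 14.56 − 9.46 = 5.10; fold change = 2^-5.10 = 0.029
AT5G19810: ΔΔCt = (29.51−18.74) − (26.01−18.08) = 10.77 − 7.93 = 2.84; fold change = 2^-2.84 = 0.140
AT1G66576: ΔΔCt = (26.79−18.74) − (29.21−18.08) = 8.05 − 11.13 = -3.08; fold change = 2^3.08 = 8.456
AT1G56166 has the largest |ΔΔCt| = 5.10.

0.029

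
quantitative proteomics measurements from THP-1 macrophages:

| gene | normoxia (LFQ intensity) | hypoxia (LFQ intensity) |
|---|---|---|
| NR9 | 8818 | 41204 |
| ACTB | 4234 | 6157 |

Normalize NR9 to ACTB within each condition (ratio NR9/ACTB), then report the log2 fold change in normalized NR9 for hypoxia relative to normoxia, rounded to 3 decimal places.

NR9/ACTB (normoxia) = 8818 / 4234 = 2.0827
NR9/ACTB (hypoxia) = 41204 / 6157 = 6.6922
Fold change = 6.6922 / 2.0827 = 3.2133
log2(3.2133) = 1.6841

1.684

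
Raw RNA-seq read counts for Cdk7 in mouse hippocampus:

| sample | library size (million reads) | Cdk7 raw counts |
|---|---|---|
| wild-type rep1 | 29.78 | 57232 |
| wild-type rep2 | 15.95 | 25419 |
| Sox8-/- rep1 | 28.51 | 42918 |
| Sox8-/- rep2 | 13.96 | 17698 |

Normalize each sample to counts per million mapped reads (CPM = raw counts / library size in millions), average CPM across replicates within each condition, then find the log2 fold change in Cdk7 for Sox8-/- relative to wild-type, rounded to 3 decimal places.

-0.342

CPM(wild-type rep1) = 57232 / 29.78 = 1921.8267
CPM(wild-type rep2) = 25419 / 15.95 = 1593.6677
CPM(Sox8-/- rep1) = 42918 / 28.51 = 1505.3665
CPM(Sox8-/- rep2) = 17698 / 13.96 = 1267.7650
mean CPM(wild-type) = 1757.7472; mean CPM(Sox8-/-) = 1386.5658
Fold change = 1386.5658 / 1757.7472 = 0.78883
log2(0.78883) = -0.3422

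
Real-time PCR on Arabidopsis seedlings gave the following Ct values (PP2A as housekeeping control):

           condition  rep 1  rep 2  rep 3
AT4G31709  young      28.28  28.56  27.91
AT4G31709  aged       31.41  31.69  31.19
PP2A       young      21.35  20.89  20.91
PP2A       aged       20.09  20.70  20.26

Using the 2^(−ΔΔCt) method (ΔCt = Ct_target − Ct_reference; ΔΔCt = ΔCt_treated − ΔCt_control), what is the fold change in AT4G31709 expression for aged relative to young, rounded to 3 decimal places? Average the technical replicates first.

0.068

Mean Ct: AT4G31709 young 28.250; AT4G31709 aged 31.430; PP2A young 21.050; PP2A aged 20.350
ΔCt(young) = 28.250 − 21.050 = 7.200
ΔCt(aged) = 31.430 − 20.350 = 11.080
ΔΔCt = 11.080 − 7.200 = 3.880
Fold change = 2^(−3.880) = 0.0679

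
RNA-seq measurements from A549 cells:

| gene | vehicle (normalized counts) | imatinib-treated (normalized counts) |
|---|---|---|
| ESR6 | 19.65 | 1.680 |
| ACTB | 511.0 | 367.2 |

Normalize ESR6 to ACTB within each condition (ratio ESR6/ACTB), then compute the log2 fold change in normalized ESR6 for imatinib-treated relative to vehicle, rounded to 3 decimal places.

-3.071

ESR6/ACTB (vehicle) = 19.65 / 511.0 = 0.038454
ESR6/ACTB (imatinib-treated) = 1.680 / 367.2 = 0.0045752
Fold change = 0.0045752 / 0.038454 = 0.1190
log2(0.1190) = -3.0712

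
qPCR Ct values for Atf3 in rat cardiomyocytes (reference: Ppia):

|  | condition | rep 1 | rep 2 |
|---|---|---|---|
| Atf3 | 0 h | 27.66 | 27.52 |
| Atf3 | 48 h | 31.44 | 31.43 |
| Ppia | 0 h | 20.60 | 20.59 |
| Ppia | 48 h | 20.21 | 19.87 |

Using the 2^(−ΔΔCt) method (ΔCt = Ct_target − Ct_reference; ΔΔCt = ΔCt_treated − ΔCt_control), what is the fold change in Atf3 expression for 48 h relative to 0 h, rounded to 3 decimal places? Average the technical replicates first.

Mean Ct: Atf3 0 h 27.590; Atf3 48 h 31.435; Ppia 0 h 20.595; Ppia 48 h 20.040
ΔCt(0 h) = 27.590 − 20.595 = 6.995
ΔCt(48 h) = 31.435 − 20.040 = 11.395
ΔΔCt = 11.395 − 6.995 = 4.400
Fold change = 2^(−4.400) = 0.0474

0.047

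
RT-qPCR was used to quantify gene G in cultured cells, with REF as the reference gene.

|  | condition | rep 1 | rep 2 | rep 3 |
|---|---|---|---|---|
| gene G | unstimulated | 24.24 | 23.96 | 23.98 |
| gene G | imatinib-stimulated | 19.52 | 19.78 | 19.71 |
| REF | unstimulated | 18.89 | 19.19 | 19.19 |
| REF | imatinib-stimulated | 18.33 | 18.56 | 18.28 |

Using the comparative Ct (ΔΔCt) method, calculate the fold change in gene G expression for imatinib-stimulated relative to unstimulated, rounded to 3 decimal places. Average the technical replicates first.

Mean Ct: gene G unstimulated 24.060; gene G imatinib-stimulated 19.670; REF unstimulated 19.090; REF imatinib-stimulated 18.390
ΔCt(unstimulated) = 24.060 − 19.090 = 4.970
ΔCt(imatinib-stimulated) = 19.670 − 18.390 = 1.280
ΔΔCt = 1.280 − 4.970 = -3.690
Fold change = 2^(−(-3.690)) = 2^3.690 = 12.9063

12.906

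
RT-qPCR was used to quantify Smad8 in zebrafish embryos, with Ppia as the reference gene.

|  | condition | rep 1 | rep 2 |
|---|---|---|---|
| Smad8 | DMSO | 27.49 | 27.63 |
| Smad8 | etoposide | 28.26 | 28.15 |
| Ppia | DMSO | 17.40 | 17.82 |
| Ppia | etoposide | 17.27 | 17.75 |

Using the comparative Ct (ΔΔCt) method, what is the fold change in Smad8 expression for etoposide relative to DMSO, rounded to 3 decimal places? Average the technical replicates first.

Mean Ct: Smad8 DMSO 27.560; Smad8 etoposide 28.205; Ppia DMSO 17.610; Ppia etoposide 17.510
ΔCt(DMSO) = 27.560 − 17.610 = 9.950
ΔCt(etoposide) = 28.205 − 17.510 = 10.695
ΔΔCt = 10.695 − 9.950 = 0.745
Fold change = 2^(−0.745) = 0.5967

0.597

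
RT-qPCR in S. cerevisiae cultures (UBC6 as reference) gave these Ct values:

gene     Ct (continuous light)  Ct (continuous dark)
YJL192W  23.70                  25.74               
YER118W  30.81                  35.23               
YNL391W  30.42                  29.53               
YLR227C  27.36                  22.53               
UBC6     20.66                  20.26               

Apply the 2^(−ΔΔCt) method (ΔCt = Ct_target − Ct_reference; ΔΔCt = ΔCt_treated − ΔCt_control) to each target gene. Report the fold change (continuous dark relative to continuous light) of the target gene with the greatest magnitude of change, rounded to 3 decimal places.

0.035

YJL192W: ΔΔCt = (25.74−20.26) − (23.70−20.66) = 5.48 − 3.04 = 2.44; fold change = 2^-2.44 = 0.184
YER118W: ΔΔCt = (35.23−20.26) − (30.81−20.66) = 14.97 − 10.15 = 4.82; fold change = 2^-4.82 = 0.035
YNL391W: ΔΔCt = (29.53−20.26) − (30.42−20.66) = 9.27 − 9.76 = -0.49; fold change = 2^0.49 = 1.404
YLR227C: ΔΔCt = (22.53−20.26) − (27.36−20.66) = 2.27 − 6.70 = -4.43; fold change = 2^4.43 = 21.556
YER118W has the largest |ΔΔCt| = 4.82.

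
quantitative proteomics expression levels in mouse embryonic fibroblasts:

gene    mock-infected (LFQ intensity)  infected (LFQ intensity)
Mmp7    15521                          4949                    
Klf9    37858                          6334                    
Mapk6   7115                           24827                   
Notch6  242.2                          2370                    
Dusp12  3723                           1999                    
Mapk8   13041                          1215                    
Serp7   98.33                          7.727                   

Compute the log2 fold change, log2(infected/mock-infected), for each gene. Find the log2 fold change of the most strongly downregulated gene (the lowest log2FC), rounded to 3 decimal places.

-3.670

log2(4949/15521) = -1.649  (Mmp7)
log2(6334/37858) = -2.579  (Klf9)
log2(24827/7115) = 1.803  (Mapk6)
log2(2370/242.2) = 3.291  (Notch6)
log2(1999/3723) = -0.897  (Dusp12)
log2(1215/13041) = -3.424  (Mapk8)
log2(7.727/98.33) = -3.670  (Serp7)
Serp7 is most strongly downregulated.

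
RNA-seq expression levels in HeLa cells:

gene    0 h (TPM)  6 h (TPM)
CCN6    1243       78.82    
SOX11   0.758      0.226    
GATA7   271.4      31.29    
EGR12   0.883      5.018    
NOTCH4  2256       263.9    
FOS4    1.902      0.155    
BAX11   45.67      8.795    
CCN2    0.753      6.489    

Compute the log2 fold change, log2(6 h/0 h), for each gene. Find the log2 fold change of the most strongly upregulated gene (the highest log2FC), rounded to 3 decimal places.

log2(78.82/1243) = -3.979  (CCN6)
log2(0.226/0.758) = -1.746  (SOX11)
log2(31.29/271.4) = -3.117  (GATA7)
log2(5.018/0.883) = 2.507  (EGR12)
log2(263.9/2256) = -3.096  (NOTCH4)
log2(0.155/1.902) = -3.617  (FOS4)
log2(8.795/45.67) = -2.376  (BAX11)
log2(6.489/0.753) = 3.107  (CCN2)
CCN2 is most strongly upregulated.

3.107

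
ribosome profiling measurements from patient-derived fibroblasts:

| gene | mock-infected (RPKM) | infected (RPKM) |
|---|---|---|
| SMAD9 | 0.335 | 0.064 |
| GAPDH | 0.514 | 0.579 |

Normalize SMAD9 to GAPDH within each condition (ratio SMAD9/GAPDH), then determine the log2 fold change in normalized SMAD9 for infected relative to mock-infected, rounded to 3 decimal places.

-2.560

SMAD9/GAPDH (mock-infected) = 0.335 / 0.514 = 0.65175
SMAD9/GAPDH (infected) = 0.064 / 0.579 = 0.11054
Fold change = 0.11054 / 0.65175 = 0.1696
log2(0.1696) = -2.5598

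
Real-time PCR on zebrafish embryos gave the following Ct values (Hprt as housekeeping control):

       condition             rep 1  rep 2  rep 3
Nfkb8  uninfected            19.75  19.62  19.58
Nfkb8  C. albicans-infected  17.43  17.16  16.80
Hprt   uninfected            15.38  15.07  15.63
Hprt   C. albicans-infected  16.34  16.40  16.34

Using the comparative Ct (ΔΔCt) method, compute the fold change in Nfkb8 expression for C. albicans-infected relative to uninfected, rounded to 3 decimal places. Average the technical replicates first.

Mean Ct: Nfkb8 uninfected 19.650; Nfkb8 C. albicans-infected 17.130; Hprt uninfected 15.360; Hprt C. albicans-infected 16.360
ΔCt(uninfected) = 19.650 − 15.360 = 4.290
ΔCt(C. albicans-infected) = 17.130 − 16.360 = 0.770
ΔΔCt = 0.770 − 4.290 = -3.520
Fold change = 2^(−(-3.520)) = 2^3.520 = 11.4716

11.472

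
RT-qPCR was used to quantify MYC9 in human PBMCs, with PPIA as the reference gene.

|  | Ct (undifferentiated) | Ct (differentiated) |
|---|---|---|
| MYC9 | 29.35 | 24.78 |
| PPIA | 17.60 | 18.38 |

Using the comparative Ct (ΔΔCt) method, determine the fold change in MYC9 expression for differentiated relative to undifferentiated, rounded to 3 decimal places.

ΔCt(undifferentiated) = 29.350 − 17.600 = 11.750
ΔCt(differentiated) = 24.780 − 18.380 = 6.400
ΔΔCt = 6.400 − 11.750 = -5.350
Fold change = 2^(−(-5.350)) = 2^5.350 = 40.7859

40.786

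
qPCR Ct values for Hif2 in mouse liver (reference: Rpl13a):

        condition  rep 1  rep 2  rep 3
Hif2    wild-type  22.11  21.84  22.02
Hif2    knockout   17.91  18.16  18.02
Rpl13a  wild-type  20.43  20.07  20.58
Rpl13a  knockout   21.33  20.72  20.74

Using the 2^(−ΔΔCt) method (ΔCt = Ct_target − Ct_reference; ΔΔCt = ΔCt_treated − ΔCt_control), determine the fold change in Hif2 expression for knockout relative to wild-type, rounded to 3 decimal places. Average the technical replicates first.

Mean Ct: Hif2 wild-type 21.990; Hif2 knockout 18.030; Rpl13a wild-type 20.360; Rpl13a knockout 20.930
ΔCt(wild-type) = 21.990 − 20.360 = 1.630
ΔCt(knockout) = 18.030 − 20.930 = -2.900
ΔΔCt = -2.900 − 1.630 = -4.530
Fold change = 2^(−(-4.530)) = 2^4.530 = 23.1029

23.103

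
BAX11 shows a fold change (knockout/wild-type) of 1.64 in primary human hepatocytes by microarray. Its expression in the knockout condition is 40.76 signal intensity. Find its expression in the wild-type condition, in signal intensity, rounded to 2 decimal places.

wild-type expression = 40.76 / 1.64 = 24.85

24.85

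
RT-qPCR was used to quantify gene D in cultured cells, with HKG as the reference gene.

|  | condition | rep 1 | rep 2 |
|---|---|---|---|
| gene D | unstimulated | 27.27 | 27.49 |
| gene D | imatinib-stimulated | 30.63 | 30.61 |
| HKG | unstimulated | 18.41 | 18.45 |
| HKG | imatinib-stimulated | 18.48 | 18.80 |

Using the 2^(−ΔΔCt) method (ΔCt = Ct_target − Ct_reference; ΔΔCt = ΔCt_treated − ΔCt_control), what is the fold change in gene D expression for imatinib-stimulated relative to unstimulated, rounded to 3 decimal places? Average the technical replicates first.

0.122

Mean Ct: gene D unstimulated 27.380; gene D imatinib-stimulated 30.620; HKG unstimulated 18.430; HKG imatinib-stimulated 18.640
ΔCt(unstimulated) = 27.380 − 18.430 = 8.950
ΔCt(imatinib-stimulated) = 30.620 − 18.640 = 11.980
ΔΔCt = 11.980 − 8.950 = 3.030
Fold change = 2^(−3.030) = 0.1224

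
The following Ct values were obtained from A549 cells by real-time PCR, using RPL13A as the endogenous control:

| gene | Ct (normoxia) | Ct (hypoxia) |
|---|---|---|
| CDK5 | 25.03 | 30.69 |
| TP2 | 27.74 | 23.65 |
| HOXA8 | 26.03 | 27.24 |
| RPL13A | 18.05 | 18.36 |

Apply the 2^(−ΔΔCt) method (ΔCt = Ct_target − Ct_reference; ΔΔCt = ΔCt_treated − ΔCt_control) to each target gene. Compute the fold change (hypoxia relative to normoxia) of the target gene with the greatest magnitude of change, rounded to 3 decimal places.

CDK5: ΔΔCt = (30.69−18.36) − (25.03−18.05) = 12.33 − 6.98 = 5.35; fold change = 2^-5.35 = 0.025
TP2: ΔΔCt = (23.65−18.36) − (27.74−18.05) = 5.29 − 9.69 = -4.40; fold change = 2^4.40 = 21.112
HOXA8: ΔΔCt = (27.24−18.36) − (26.03−18.05) = 8.88 − 7.98 = 0.90; fold change = 2^-0.90 = 0.536
CDK5 has the largest |ΔΔCt| = 5.35.

0.025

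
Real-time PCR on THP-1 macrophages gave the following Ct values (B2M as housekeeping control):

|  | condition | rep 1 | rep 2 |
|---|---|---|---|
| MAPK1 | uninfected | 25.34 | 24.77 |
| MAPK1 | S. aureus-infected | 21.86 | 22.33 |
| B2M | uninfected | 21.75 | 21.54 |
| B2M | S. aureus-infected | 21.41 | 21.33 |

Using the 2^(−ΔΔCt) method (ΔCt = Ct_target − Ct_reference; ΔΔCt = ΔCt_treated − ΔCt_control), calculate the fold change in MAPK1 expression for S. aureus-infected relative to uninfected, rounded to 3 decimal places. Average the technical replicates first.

6.431

Mean Ct: MAPK1 uninfected 25.055; MAPK1 S. aureus-infected 22.095; B2M uninfected 21.645; B2M S. aureus-infected 21.370
ΔCt(uninfected) = 25.055 − 21.645 = 3.410
ΔCt(S. aureus-infected) = 22.095 − 21.370 = 0.725
ΔΔCt = 0.725 − 3.410 = -2.685
Fold change = 2^(−(-2.685)) = 2^2.685 = 6.4308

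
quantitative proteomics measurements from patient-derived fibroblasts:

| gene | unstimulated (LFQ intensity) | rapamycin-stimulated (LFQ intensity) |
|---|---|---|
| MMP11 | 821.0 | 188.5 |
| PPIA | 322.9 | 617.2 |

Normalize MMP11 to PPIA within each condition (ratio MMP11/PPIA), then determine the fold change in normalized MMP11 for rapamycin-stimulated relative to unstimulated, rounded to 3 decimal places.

MMP11/PPIA (unstimulated) = 821.0 / 322.9 = 2.5426
MMP11/PPIA (rapamycin-stimulated) = 188.5 / 617.2 = 0.30541
Fold change = 0.30541 / 2.5426 = 0.1201

0.120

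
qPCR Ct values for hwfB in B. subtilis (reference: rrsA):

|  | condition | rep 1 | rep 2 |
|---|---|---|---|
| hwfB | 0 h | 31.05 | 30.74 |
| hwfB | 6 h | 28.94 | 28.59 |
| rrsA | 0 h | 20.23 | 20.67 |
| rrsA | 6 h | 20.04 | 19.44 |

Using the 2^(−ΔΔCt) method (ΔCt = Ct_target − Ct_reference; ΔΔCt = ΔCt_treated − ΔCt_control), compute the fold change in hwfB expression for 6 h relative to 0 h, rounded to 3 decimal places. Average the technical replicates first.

Mean Ct: hwfB 0 h 30.895; hwfB 6 h 28.765; rrsA 0 h 20.450; rrsA 6 h 19.740
ΔCt(0 h) = 30.895 − 20.450 = 10.445
ΔCt(6 h) = 28.765 − 19.740 = 9.025
ΔΔCt = 9.025 − 10.445 = -1.420
Fold change = 2^(−(-1.420)) = 2^1.420 = 2.6759

2.676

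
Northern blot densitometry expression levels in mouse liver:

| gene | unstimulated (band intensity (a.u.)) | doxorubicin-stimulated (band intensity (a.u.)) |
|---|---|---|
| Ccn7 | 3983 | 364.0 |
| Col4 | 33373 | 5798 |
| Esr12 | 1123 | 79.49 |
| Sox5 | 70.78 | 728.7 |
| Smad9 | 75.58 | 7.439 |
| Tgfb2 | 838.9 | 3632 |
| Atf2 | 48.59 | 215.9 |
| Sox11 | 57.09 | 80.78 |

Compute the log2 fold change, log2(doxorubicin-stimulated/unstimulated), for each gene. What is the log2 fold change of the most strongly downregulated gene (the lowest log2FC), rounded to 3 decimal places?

log2(364.0/3983) = -3.452  (Ccn7)
log2(5798/33373) = -2.525  (Col4)
log2(79.49/1123) = -3.820  (Esr12)
log2(728.7/70.78) = 3.364  (Sox5)
log2(7.439/75.58) = -3.345  (Smad9)
log2(3632/838.9) = 2.114  (Tgfb2)
log2(215.9/48.59) = 2.152  (Atf2)
log2(80.78/57.09) = 0.501  (Sox11)
Esr12 is most strongly downregulated.

-3.820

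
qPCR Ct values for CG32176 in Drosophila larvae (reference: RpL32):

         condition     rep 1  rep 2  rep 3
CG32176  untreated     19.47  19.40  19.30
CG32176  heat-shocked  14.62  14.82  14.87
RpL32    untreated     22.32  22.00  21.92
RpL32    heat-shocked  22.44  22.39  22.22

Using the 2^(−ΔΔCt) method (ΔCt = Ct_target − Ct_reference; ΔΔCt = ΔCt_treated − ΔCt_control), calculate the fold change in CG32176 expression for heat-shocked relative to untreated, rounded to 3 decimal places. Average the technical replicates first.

Mean Ct: CG32176 untreated 19.390; CG32176 heat-shocked 14.770; RpL32 untreated 22.080; RpL32 heat-shocked 22.350
ΔCt(untreated) = 19.390 − 22.080 = -2.690
ΔCt(heat-shocked) = 14.770 − 22.350 = -7.580
ΔΔCt = -7.580 − (-2.690) = -4.890
Fold change = 2^(−(-4.890)) = 2^4.890 = 29.6508

29.651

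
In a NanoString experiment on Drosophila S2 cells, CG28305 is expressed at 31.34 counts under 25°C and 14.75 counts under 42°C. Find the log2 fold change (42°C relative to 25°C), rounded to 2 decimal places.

Fold change = 14.75 / 31.34 = 0.4706
log2(0.4706) = -1.087

-1.09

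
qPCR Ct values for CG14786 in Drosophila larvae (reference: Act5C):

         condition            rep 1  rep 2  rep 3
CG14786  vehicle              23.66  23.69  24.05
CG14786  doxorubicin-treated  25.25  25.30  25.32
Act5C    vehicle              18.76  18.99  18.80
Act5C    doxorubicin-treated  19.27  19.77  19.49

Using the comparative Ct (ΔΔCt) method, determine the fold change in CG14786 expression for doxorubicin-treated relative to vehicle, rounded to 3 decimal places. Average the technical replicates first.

Mean Ct: CG14786 vehicle 23.800; CG14786 doxorubicin-treated 25.290; Act5C vehicle 18.850; Act5C doxorubicin-treated 19.510
ΔCt(vehicle) = 23.800 − 18.850 = 4.950
ΔCt(doxorubicin-treated) = 25.290 − 19.510 = 5.780
ΔΔCt = 5.780 − 4.950 = 0.830
Fold change = 2^(−0.830) = 0.5625

0.563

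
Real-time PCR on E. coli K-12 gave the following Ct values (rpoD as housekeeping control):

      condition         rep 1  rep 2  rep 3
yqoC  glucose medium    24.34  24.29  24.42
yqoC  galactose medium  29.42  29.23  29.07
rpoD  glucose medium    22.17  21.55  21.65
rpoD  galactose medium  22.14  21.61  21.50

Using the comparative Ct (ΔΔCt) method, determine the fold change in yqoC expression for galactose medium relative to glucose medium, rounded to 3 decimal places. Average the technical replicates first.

Mean Ct: yqoC glucose medium 24.350; yqoC galactose medium 29.240; rpoD glucose medium 21.790; rpoD galactose medium 21.750
ΔCt(glucose medium) = 24.350 − 21.790 = 2.560
ΔCt(galactose medium) = 29.240 − 21.750 = 7.490
ΔΔCt = 7.490 − 2.560 = 4.930
Fold change = 2^(−4.930) = 0.0328

0.033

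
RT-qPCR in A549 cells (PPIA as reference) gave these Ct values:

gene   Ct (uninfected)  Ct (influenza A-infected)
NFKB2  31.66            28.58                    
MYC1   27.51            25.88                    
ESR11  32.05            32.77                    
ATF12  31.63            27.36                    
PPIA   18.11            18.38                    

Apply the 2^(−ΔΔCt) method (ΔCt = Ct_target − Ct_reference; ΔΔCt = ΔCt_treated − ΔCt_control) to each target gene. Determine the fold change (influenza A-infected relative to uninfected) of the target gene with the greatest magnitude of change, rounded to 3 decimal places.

NFKB2: ΔΔCt = (28.58−18.38) − (31.66−18.11) = 10.20 − 13.55 = -3.35; fold change = 2^3.35 = 10.196
MYC1: ΔΔCt = (25.88−18.38) − (27.51−18.11) = 7.50 − 9.40 = -1.90; fold change = 2^1.90 = 3.732
ESR11: ΔΔCt = (32.77−18.38) − (32.05−18.11) = 14.39 − 13.94 = 0.45; fold change = 2^-0.45 = 0.732
ATF12: ΔΔCt = (27.36−18.38) − (31.63−18.11) = 8.98 − 13.52 = -4.54; fold change = 2^4.54 = 23.264
ATF12 has the largest |ΔΔCt| = 4.54.

23.264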